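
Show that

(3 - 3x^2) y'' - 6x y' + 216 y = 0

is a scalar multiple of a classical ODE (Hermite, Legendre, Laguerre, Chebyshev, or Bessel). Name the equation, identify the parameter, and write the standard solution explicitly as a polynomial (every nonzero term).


All three coefficients share the factor 3; dividing through by 3 gives  (1 - x^2) y'' - 2x y' + 72 y = 0.
This matches the Legendre equation (1 - x^2) y'' - 2x y' + n(n+1) y = 0 (note the -2x y' term) with n(n+1) = 72, so n = 8; the polynomial solution is P_8(x).
With y = sum_k a_k x^k, matching x^k gives (k+2)(k+1) a_{k+2} = [k(k+1) - n(n+1)] a_k = (k - 8)(k + 9) a_k. The right side vanishes at k = 8, so the series with the parity of 8 terminates at degree 8.
Standard normalization (P_n(1) = 1): leading coefficient (2n)!/(2^n (n!)^2) = 20922789888000/(256*1625702400) = 6435/128, so a_8 = 6435/128. Work downward with a_k = (k+1)(k+2) a_{k+2} / ((k - 8)(k + 9)):
  a_6 = (7)(8)(6435/128) / ((6 - 8)(6 + 9)) = (45045/16)/(-30) = -3003/32
  a_4 = (5)(6)(-3003/32) / ((4 - 8)(4 + 9)) = (-45045/16)/(-52) = 3465/64
  a_2 = (3)(4)(3465/64) / ((2 - 8)(2 + 9)) = (10395/16)/(-66) = -315/32
  a_0 = (1)(2)(-315/32) / ((0 - 8)(0 + 9)) = (-315/16)/(-72) = 35/128
Hence P_8(x) = 6435 x^8/128 - 3003 x^6/32 + 3465 x^4/64 - 315 x^2/32 + 35/128.

P_8(x); series = 6435 x^8/128 - 3003 x^6/32 + 3465 x^4/64 - 315 x^2/32 + 35/128


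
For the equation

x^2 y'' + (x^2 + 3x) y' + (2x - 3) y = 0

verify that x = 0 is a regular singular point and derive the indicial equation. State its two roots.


Divide by x^2 to reach normal form y'' + P_1(x) y' + P_2(x) y = 0 with P_1(x) = 1 + 3/x and P_2(x) = 2/x - 3/x^2.
x = 0 is a singular point because the y'-coefficient 1 + 3/x has a pole at x = 0 and the y-coefficient 2/x - 3/x^2 has a pole at x = 0.
It is a regular singular point because x P_1(x) = p(x) = x + 3 and x^2 P_2(x) = q(x) = 2x - 3 are polynomials, hence analytic at x = 0.
p(0) = 3,  q(0) = -3.
Indicial equation: r(r-1) + p(0) r + q(0) = 0, i.e. r^2 + (p(0) - 1) r + q(0) = 0, i.e. r^2 + 2 r - 3 = 0.
Discriminant: (2)^2 - 4(-3) = 16, so r = (-2 ± 4)/2.
Solving: r_1 = 1, r_2 = -3.

indicial: r^2 + 2 r - 3 = 0; roots r_1 = 1, r_2 = -3


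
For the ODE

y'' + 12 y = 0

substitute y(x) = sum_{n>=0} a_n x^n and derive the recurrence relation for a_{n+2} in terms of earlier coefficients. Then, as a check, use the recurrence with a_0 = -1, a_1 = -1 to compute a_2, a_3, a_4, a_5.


Substitute y = sum_n a_n x^n into y'' + (const) y = 0.
y''(x) = sum_{n>=0} (n+2)(n+1) a_{n+2} x^n.
The ODE becomes sum_n [(n+2)(n+1) a_{n+2} + 12 a_n] x^n = 0.
Setting each coefficient to zero gives the recurrence:
  (n+2)(n+1) a_{n+2} + 12 a_n = 0,
  a_{n+2} = -12 / ((n+1)(n+2)) a_n.

Check with a_0 = -1, a_1 = -1 (apply the recurrence for n = 0, 1, 2, 3): a_0 = -1, a_1 = -1, a_2 = 6, a_3 = 2, a_4 = -6, a_5 = -6/5.

a_{n+2} = -12/((n+1)(n+2)) * a_n; check: a_0 = -1, a_1 = -1, a_2 = 6, a_3 = 2, a_4 = -6, a_5 = -6/5


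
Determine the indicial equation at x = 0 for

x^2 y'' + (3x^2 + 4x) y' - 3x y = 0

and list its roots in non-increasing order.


Divide by x^2 to reach normal form y'' + P_1(x) y' + P_2(x) y = 0 with P_1(x) = 3 + 4/x and P_2(x) = -3/x.
x = 0 is a singular point because the y'-coefficient 3 + 4/x has a pole at x = 0 and the y-coefficient -3/x has a pole at x = 0.
It is a regular singular point because x P_1(x) = p(x) = 3x + 4 and x^2 P_2(x) = q(x) = -3x are polynomials, hence analytic at x = 0.
p(0) = 4,  q(0) = 0.
Indicial equation: r(r-1) + p(0) r + q(0) = 0, i.e. r^2 + (p(0) - 1) r + q(0) = 0, i.e. r^2 + 3 r = 0.
Discriminant: (3)^2 - 4(0) = 9, so r = (-3 ± 3)/2.
Solving: r_1 = 0, r_2 = -3.

indicial: r^2 + 3 r = 0; roots r_1 = 0, r_2 = -3


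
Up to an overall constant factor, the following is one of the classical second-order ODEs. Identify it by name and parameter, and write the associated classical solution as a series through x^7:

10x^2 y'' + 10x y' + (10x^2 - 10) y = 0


All three coefficients share the factor 10; dividing through by 10 gives  x^2 y'' + x y' + (x^2 - 1) y = 0.
This matches the Bessel equation x^2 y'' + x y' + (x^2 - nu^2) y = 0 with nu^2 = 1, so nu = 1; the solution bounded at x = 0 is J_1(x).
Frobenius at x = 0: indicial roots ±nu; for r = nu the recurrence k(k + 2nu) c_k = -c_{k-2} gives the standard series J_nu(x) = sum_{k>=0} (-1)^k / (k! (k+nu)!) (x/2)^(2k+nu). Evaluate the first 4 terms:
  k = 0: (-1)^0 / (0! * 1! * 2^1) x^1 = 1/(1*1*2) x^1 = (1/2) x^1
  k = 1: (-1)^1 / (1! * 2! * 2^3) x^3 = -1/(1*2*8) x^3 = (-1/16) x^3
  k = 2: (-1)^2 / (2! * 3! * 2^5) x^5 = 1/(2*6*32) x^5 = (1/384) x^5
  k = 3: (-1)^3 / (3! * 4! * 2^7) x^7 = -1/(6*24*128) x^7 = (-1/18432) x^7
Hence J_1(x) = -x^7/18432 + x^5/384 - x^3/16 + x/2 + ....

J_1(x); series = -x^7/18432 + x^5/384 - x^3/16 + x/2


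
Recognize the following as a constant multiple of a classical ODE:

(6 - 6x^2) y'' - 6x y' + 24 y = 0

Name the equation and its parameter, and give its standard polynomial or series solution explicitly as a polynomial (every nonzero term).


All three coefficients share the factor 6; dividing through by 6 gives  (1 - x^2) y'' - x y' + 4 y = 0.
This matches the Chebyshev equation (1 - x^2) y'' - x y' + n^2 y = 0 (note the -x y' term, not -2x y') with n^2 = 4, so n = 2; the polynomial solution is T_2(x).
With y = sum_k a_k x^k, matching x^k gives (k+2)(k+1) a_{k+2} = (k^2 - n^2) a_k = (k - 2)(k + 2) a_k. The right side vanishes at k = 2, so the series with the parity of 2 terminates at degree 2.
Standard normalization: leading coefficient of T_n is 2^(n-1), so a_2 = 2^1 = 2. Work downward with a_k = (k+1)(k+2) a_{k+2} / ((k - 2)(k + 2)):
  a_0 = (1)(2)(2) / ((0 - 2)(0 + 2)) = 4/(-4) = -1
Hence T_2(x) = 2 x^2 - 1.

T_2(x); series = 2 x^2 - 1


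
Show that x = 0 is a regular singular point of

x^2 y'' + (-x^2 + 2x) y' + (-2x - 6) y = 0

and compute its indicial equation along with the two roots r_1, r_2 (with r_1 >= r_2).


Divide by x^2 to reach normal form y'' + P_1(x) y' + P_2(x) y = 0 with P_1(x) = -1 + 2/x and P_2(x) = -2/x - 6/x^2.
x = 0 is a singular point because the y'-coefficient -1 + 2/x has a pole at x = 0 and the y-coefficient -2/x - 6/x^2 has a pole at x = 0.
It is a regular singular point because x P_1(x) = p(x) = 2 - x and x^2 P_2(x) = q(x) = -2x - 6 are polynomials, hence analytic at x = 0.
p(0) = 2,  q(0) = -6.
Indicial equation: r(r-1) + p(0) r + q(0) = 0, i.e. r^2 + (p(0) - 1) r + q(0) = 0, i.e. r^2 + 1 r - 6 = 0.
Discriminant: (1)^2 - 4(-6) = 25, so r = (-1 ± 5)/2.
Solving: r_1 = 2, r_2 = -3.

indicial: r^2 + 1 r - 6 = 0; roots r_1 = 2, r_2 = -3


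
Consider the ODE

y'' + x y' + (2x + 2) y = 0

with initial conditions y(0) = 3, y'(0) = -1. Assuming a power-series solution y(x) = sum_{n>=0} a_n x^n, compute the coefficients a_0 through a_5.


Ansatz: y(x) = sum_{n>=0} a_n x^n, so y'(x) = sum_{n>=1} n a_n x^(n-1) and y''(x) = sum_{n>=2} n(n-1) a_n x^(n-2).
Substitute into P(x) y'' + Q(x) y' + R(x) y = 0 with P(x) = 1, Q(x) = x, R(x) = 2x + 2, and match powers of x.
Initial conditions: a_0 = 3, a_1 = -1.
Setting the coefficient of each power of x to zero and solving order by order (substituting the coefficients already found):
  x^0: 2 a_2 + 2 a_0 = 0  ->  2 a_2 = -2 a_0 = -6  ->  a_2 = -3
  x^1: 6 a_3 + 3 a_1 + 2 a_0 = 0  ->  6 a_3 = -3 a_1 - 2 a_0 = -3  ->  a_3 = -1/2
  x^2: 12 a_4 + 4 a_2 + 2 a_1 = 0  ->  12 a_4 = -4 a_2 - 2 a_1 = 14  ->  a_4 = 7/6
  x^3: 20 a_5 + 5 a_3 + 2 a_2 = 0  ->  20 a_5 = -5 a_3 - 2 a_2 = 17/2  ->  a_5 = 17/40
Truncated series: y(x) = 3 - x - 3 x^2 - (1/2) x^3 + (7/6) x^4 + (17/40) x^5 + O(x^6).

a_0 = 3; a_1 = -1; a_2 = -3; a_3 = -1/2; a_4 = 7/6; a_5 = 17/40


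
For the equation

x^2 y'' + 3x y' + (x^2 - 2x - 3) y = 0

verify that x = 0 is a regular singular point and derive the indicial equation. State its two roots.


Divide by x^2 to reach normal form y'' + P_1(x) y' + P_2(x) y = 0 with P_1(x) = 3/x and P_2(x) = 1 - 2/x - 3/x^2.
x = 0 is a singular point because the y'-coefficient 3/x has a pole at x = 0 and the y-coefficient 1 - 2/x - 3/x^2 has a pole at x = 0.
It is a regular singular point because x P_1(x) = p(x) = 3 and x^2 P_2(x) = q(x) = x^2 - 2x - 3 are polynomials, hence analytic at x = 0.
p(0) = 3,  q(0) = -3.
Indicial equation: r(r-1) + p(0) r + q(0) = 0, i.e. r^2 + (p(0) - 1) r + q(0) = 0, i.e. r^2 + 2 r - 3 = 0.
Discriminant: (2)^2 - 4(-3) = 16, so r = (-2 ± 4)/2.
Solving: r_1 = 1, r_2 = -3.

indicial: r^2 + 2 r - 3 = 0; roots r_1 = 1, r_2 = -3


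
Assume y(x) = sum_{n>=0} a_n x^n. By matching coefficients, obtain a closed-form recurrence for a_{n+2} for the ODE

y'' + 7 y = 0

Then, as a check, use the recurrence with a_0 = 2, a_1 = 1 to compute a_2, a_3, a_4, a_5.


Substitute y = sum_n a_n x^n into y'' + (const) y = 0.
y''(x) = sum_{n>=0} (n+2)(n+1) a_{n+2} x^n.
The ODE becomes sum_n [(n+2)(n+1) a_{n+2} + 7 a_n] x^n = 0.
Setting each coefficient to zero gives the recurrence:
  (n+2)(n+1) a_{n+2} + 7 a_n = 0,
  a_{n+2} = -7 / ((n+1)(n+2)) a_n.

Check with a_0 = 2, a_1 = 1 (apply the recurrence for n = 0, 1, 2, 3): a_0 = 2, a_1 = 1, a_2 = -7, a_3 = -7/6, a_4 = 49/12, a_5 = 49/120.

a_{n+2} = -7/((n+1)(n+2)) * a_n; check: a_0 = 2, a_1 = 1, a_2 = -7, a_3 = -7/6, a_4 = 49/12, a_5 = 49/120


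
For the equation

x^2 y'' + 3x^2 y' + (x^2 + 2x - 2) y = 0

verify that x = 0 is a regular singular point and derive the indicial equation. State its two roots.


Divide by x^2 to reach normal form y'' + P_1(x) y' + P_2(x) y = 0 with P_1(x) = 3 and P_2(x) = 1 + 2/x - 2/x^2.
x = 0 is a singular point because the y-coefficient 1 + 2/x - 2/x^2 has a pole at x = 0.
It is a regular singular point because x P_1(x) = p(x) = 3x and x^2 P_2(x) = q(x) = x^2 + 2x - 2 are polynomials, hence analytic at x = 0.
p(0) = 0,  q(0) = -2.
Indicial equation: r(r-1) + p(0) r + q(0) = 0, i.e. r^2 + (p(0) - 1) r + q(0) = 0, i.e. r^2 - 1 r - 2 = 0.
Discriminant: (-1)^2 - 4(-2) = 9, so r = (1 ± 3)/2.
Solving: r_1 = 2, r_2 = -1.

indicial: r^2 - 1 r - 2 = 0; roots r_1 = 2, r_2 = -1


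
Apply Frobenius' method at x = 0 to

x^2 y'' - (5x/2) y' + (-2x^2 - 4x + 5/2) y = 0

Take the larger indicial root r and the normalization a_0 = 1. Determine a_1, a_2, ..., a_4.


Write in Frobenius form y'' + (p(x)/x) y' + (q(x)/x^2) y = 0:
  p(x) = -5/2,  q(x) = -2x^2 - 4x + 5/2.
Indicial equation: r(r-1) + (-5/2) r + (5/2) = 0 -> roots r_1 = 5/2, r_2 = 1.
Take r = r_1 = 5/2. Let y(x) = x^r sum_{n>=0} a_n x^n with a_0 = 1.
Substitute y = x^r sum a_n x^n and match x^{r+n}. The recurrence is
  D(n) a_n - 4 a_{n-1} - 2 a_{n-2} = 0,  where D(n) = (r+n)(r+n-1) + (-5/2)(r+n) + (5/2).
  a_n = [4 a_{n-1} + 2 a_{n-2}] / D(n).
Since the indicial polynomial factors as (r - r_1)(r - r_2), D(n) = (r_1 + n - r_1)(r_1 + n - r_2) = n(n + 3/2).
Evaluating step by step (a_0 = 1):
  n = 1: D(1) = 1(1 + 3/2) = 5/2; numerator = 4(1) = 4; a_1 = (4)/(5/2) = 8/5
  n = 2: D(2) = 2(2 + 3/2) = 7; numerator = 4(8/5) + 2(1) = 42/5; a_2 = (42/5)/(7) = 6/5
  n = 3: D(3) = 3(3 + 3/2) = 27/2; numerator = 4(6/5) + 2(8/5) = 8; a_3 = (8)/(27/2) = 16/27
  n = 4: D(4) = 4(4 + 3/2) = 22; numerator = 4(16/27) + 2(6/5) = 644/135; a_4 = (644/135)/(22) = 322/1485

r = 5/2; a_0 = 1; a_1 = 8/5; a_2 = 6/5; a_3 = 16/27; a_4 = 322/1485


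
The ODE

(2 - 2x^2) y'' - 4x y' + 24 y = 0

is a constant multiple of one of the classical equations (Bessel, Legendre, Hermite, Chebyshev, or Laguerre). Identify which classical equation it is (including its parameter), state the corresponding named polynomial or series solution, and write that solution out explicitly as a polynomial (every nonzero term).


All three coefficients share the factor 2; dividing through by 2 gives  (1 - x^2) y'' - 2x y' + 12 y = 0.
This matches the Legendre equation (1 - x^2) y'' - 2x y' + n(n+1) y = 0 (note the -2x y' term) with n(n+1) = 12, so n = 3; the polynomial solution is P_3(x).
With y = sum_k a_k x^k, matching x^k gives (k+2)(k+1) a_{k+2} = [k(k+1) - n(n+1)] a_k = (k - 3)(k + 4) a_k. The right side vanishes at k = 3, so the series with the parity of 3 terminates at degree 3.
Standard normalization (P_n(1) = 1): leading coefficient (2n)!/(2^n (n!)^2) = 720/(8*36) = 5/2, so a_3 = 5/2. Work downward with a_k = (k+1)(k+2) a_{k+2} / ((k - 3)(k + 4)):
  a_1 = (2)(3)(5/2) / ((1 - 3)(1 + 4)) = 15/(-10) = -3/2
Hence P_3(x) = 5 x^3/2 - 3 x/2.

P_3(x); series = 5 x^3/2 - 3 x/2


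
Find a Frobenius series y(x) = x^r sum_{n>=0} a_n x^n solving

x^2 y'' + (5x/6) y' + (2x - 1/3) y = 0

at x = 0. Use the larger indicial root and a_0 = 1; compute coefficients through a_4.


Write in Frobenius form y'' + (p(x)/x) y' + (q(x)/x^2) y = 0:
  p(x) = 5/6,  q(x) = 2x - 1/3.
Indicial equation: r(r-1) + (5/6) r + (-1/3) = 0 -> roots r_1 = 2/3, r_2 = -1/2.
Take r = r_1 = 2/3. Let y(x) = x^r sum_{n>=0} a_n x^n with a_0 = 1.
Substitute y = x^r sum a_n x^n and match x^{r+n}. The recurrence is
  D(n) a_n + 2 a_{n-1} = 0,  where D(n) = (r+n)(r+n-1) + (5/6)(r+n) + (-1/3).
  a_n = -2 / D(n) * a_{n-1}.
Since the indicial polynomial factors as (r - r_1)(r - r_2), D(n) = (r_1 + n - r_1)(r_1 + n - r_2) = n(n + 7/6).
Evaluating step by step (a_0 = 1):
  n = 1: D(1) = 1(1 + 7/6) = 13/6; numerator = -2(1) = -2; a_1 = (-2)/(13/6) = -12/13
  n = 2: D(2) = 2(2 + 7/6) = 19/3; numerator = -2(-12/13) = 24/13; a_2 = (24/13)/(19/3) = 72/247
  n = 3: D(3) = 3(3 + 7/6) = 25/2; numerator = -2(72/247) = -144/247; a_3 = (-144/247)/(25/2) = -288/6175
  n = 4: D(4) = 4(4 + 7/6) = 62/3; numerator = -2(-288/6175) = 576/6175; a_4 = (576/6175)/(62/3) = 864/191425

r = 2/3; a_0 = 1; a_1 = -12/13; a_2 = 72/247; a_3 = -288/6175; a_4 = 864/191425


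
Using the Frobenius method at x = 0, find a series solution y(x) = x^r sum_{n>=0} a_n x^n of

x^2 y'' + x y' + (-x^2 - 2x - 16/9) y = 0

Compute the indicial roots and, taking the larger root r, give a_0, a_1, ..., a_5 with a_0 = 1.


Write in Frobenius form y'' + (p(x)/x) y' + (q(x)/x^2) y = 0:
  p(x) = 1,  q(x) = -x^2 - 2x - 16/9.
Indicial equation: r(r-1) + (1) r + (-16/9) = 0 -> roots r_1 = 4/3, r_2 = -4/3.
Take r = r_1 = 4/3. Let y(x) = x^r sum_{n>=0} a_n x^n with a_0 = 1.
Substitute y = x^r sum a_n x^n and match x^{r+n}. The recurrence is
  D(n) a_n - 2 a_{n-1} - 1 a_{n-2} = 0,  where D(n) = (r+n)(r+n-1) + (1)(r+n) + (-16/9).
  a_n = [2 a_{n-1} + 1 a_{n-2}] / D(n).
Since the indicial polynomial factors as (r - r_1)(r - r_2), D(n) = (r_1 + n - r_1)(r_1 + n - r_2) = n(n + 8/3).
Evaluating step by step (a_0 = 1):
  n = 1: D(1) = 1(1 + 8/3) = 11/3; numerator = 2(1) = 2; a_1 = (2)/(11/3) = 6/11
  n = 2: D(2) = 2(2 + 8/3) = 28/3; numerator = 2(6/11) + 1(1) = 23/11; a_2 = (23/11)/(28/3) = 69/308
  n = 3: D(3) = 3(3 + 8/3) = 17; numerator = 2(69/308) + 1(6/11) = 153/154; a_3 = (153/154)/(17) = 9/154
  n = 4: D(4) = 4(4 + 8/3) = 80/3; numerator = 2(9/154) + 1(69/308) = 15/44; a_4 = (15/44)/(80/3) = 9/704
  n = 5: D(5) = 5(5 + 8/3) = 115/3; numerator = 2(9/704) + 1(9/154) = 207/2464; a_5 = (207/2464)/(115/3) = 27/12320

r = 4/3; a_0 = 1; a_1 = 6/11; a_2 = 69/308; a_3 = 9/154; a_4 = 9/704; a_5 = 27/12320


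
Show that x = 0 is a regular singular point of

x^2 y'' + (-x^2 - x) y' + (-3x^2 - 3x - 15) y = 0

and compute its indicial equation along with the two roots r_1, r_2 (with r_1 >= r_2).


Divide by x^2 to reach normal form y'' + P_1(x) y' + P_2(x) y = 0 with P_1(x) = -1 - 1/x and P_2(x) = -3 - 3/x - 15/x^2.
x = 0 is a singular point because the y'-coefficient -1 - 1/x has a pole at x = 0 and the y-coefficient -3 - 3/x - 15/x^2 has a pole at x = 0.
It is a regular singular point because x P_1(x) = p(x) = -x - 1 and x^2 P_2(x) = q(x) = -3x^2 - 3x - 15 are polynomials, hence analytic at x = 0.
p(0) = -1,  q(0) = -15.
Indicial equation: r(r-1) + p(0) r + q(0) = 0, i.e. r^2 + (p(0) - 1) r + q(0) = 0, i.e. r^2 - 2 r - 15 = 0.
Discriminant: (-2)^2 - 4(-15) = 64, so r = (2 ± 8)/2.
Solving: r_1 = 5, r_2 = -3.

indicial: r^2 - 2 r - 15 = 0; roots r_1 = 5, r_2 = -3


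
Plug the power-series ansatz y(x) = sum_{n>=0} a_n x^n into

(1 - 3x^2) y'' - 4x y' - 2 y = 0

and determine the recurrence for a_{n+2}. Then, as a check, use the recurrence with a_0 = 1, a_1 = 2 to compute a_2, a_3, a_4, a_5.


Substitute y = sum_n a_n x^n.
(1 - 3 x^2) y'' contributes (n+2)(n+1) a_{n+2} - 3 n(n-1) a_n at x^n.
-4 x y'(x) contributes -4 n a_n at x^n.
-2 y(x) contributes -2 a_n at x^n.
Matching x^n: (n+2)(n+1) a_{n+2} + (-3 n(n-1) - 4 n - 2) a_n = 0.
Thus a_{n+2} = (3 n(n-1) + 4 n + 2) / ((n+1)(n+2)) * a_n.

Check with a_0 = 1, a_1 = 2 (apply the recurrence for n = 0, 1, 2, 3): a_0 = 1, a_1 = 2, a_2 = 1, a_3 = 2, a_4 = 4/3, a_5 = 16/5.

a_(n+2) = (3 n(n-1) + 4 n + 2) / ((n+1)(n+2)) * a_n; check: a_0 = 1, a_1 = 2, a_2 = 1, a_3 = 2, a_4 = 4/3, a_5 = 16/5


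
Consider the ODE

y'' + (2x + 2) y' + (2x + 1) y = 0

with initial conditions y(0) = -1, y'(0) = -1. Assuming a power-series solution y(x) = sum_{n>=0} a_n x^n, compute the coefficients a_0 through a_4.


Ansatz: y(x) = sum_{n>=0} a_n x^n, so y'(x) = sum_{n>=1} n a_n x^(n-1) and y''(x) = sum_{n>=2} n(n-1) a_n x^(n-2).
Substitute into P(x) y'' + Q(x) y' + R(x) y = 0 with P(x) = 1, Q(x) = 2x + 2, R(x) = 2x + 1, and match powers of x.
Initial conditions: a_0 = -1, a_1 = -1.
Setting the coefficient of each power of x to zero and solving order by order (substituting the coefficients already found):
  x^0: 2 a_2 + 2 a_1 + a_0 = 0  ->  2 a_2 = -2 a_1 - a_0 = 3  ->  a_2 = 3/2
  x^1: 6 a_3 + 4 a_2 + 3 a_1 + 2 a_0 = 0  ->  6 a_3 = -4 a_2 - 3 a_1 - 2 a_0 = -1  ->  a_3 = -1/6
  x^2: 12 a_4 + 6 a_3 + 5 a_2 + 2 a_1 = 0  ->  12 a_4 = -6 a_3 - 5 a_2 - 2 a_1 = -9/2  ->  a_4 = -3/8
Truncated series: y(x) = -1 - x + (3/2) x^2 - (1/6) x^3 - (3/8) x^4 + O(x^5).

a_0 = -1; a_1 = -1; a_2 = 3/2; a_3 = -1/6; a_4 = -3/8


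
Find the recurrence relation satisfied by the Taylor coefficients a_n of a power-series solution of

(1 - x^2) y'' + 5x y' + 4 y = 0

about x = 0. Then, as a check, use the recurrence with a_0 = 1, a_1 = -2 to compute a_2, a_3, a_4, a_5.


Substitute y = sum_n a_n x^n.
(1 - 1 x^2) y'' contributes (n+2)(n+1) a_{n+2} - n(n-1) a_n at x^n.
5 x y'(x) contributes 5 n a_n at x^n.
4 y(x) contributes 4 a_n at x^n.
Matching x^n: (n+2)(n+1) a_{n+2} + (-n(n-1) + 5 n + 4) a_n = 0.
Thus a_{n+2} = (n(n-1) - 5 n - 4) / ((n+1)(n+2)) * a_n.

Check with a_0 = 1, a_1 = -2 (apply the recurrence for n = 0, 1, 2, 3): a_0 = 1, a_1 = -2, a_2 = -2, a_3 = 3, a_4 = 2, a_5 = -39/20.

a_(n+2) = (n(n-1) - 5 n - 4) / ((n+1)(n+2)) * a_n; check: a_0 = 1, a_1 = -2, a_2 = -2, a_3 = 3, a_4 = 2, a_5 = -39/20


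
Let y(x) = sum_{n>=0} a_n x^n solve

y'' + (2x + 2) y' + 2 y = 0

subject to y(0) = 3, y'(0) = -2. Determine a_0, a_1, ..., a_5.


Ansatz: y(x) = sum_{n>=0} a_n x^n, so y'(x) = sum_{n>=1} n a_n x^(n-1) and y''(x) = sum_{n>=2} n(n-1) a_n x^(n-2).
Substitute into P(x) y'' + Q(x) y' + R(x) y = 0 with P(x) = 1, Q(x) = 2x + 2, R(x) = 2, and match powers of x.
Initial conditions: a_0 = 3, a_1 = -2.
Setting the coefficient of each power of x to zero and solving order by order (substituting the coefficients already found):
  x^0: 2 a_2 + 2 a_1 + 2 a_0 = 0  ->  2 a_2 = -2 a_1 - 2 a_0 = -2  ->  a_2 = -1
  x^1: 6 a_3 + 4 a_2 + 4 a_1 = 0  ->  6 a_3 = -4 a_2 - 4 a_1 = 12  ->  a_3 = 2
  x^2: 12 a_4 + 6 a_3 + 6 a_2 = 0  ->  12 a_4 = -6 a_3 - 6 a_2 = -6  ->  a_4 = -1/2
  x^3: 20 a_5 + 8 a_4 + 8 a_3 = 0  ->  20 a_5 = -8 a_4 - 8 a_3 = -12  ->  a_5 = -3/5
Truncated series: y(x) = 3 - 2 x - x^2 + 2 x^3 - (1/2) x^4 - (3/5) x^5 + O(x^6).

a_0 = 3; a_1 = -2; a_2 = -1; a_3 = 2; a_4 = -1/2; a_5 = -3/5


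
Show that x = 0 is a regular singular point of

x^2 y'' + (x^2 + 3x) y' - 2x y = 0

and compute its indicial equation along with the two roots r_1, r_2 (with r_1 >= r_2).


Divide by x^2 to reach normal form y'' + P_1(x) y' + P_2(x) y = 0 with P_1(x) = 1 + 3/x and P_2(x) = -2/x.
x = 0 is a singular point because the y'-coefficient 1 + 3/x has a pole at x = 0 and the y-coefficient -2/x has a pole at x = 0.
It is a regular singular point because x P_1(x) = p(x) = x + 3 and x^2 P_2(x) = q(x) = -2x are polynomials, hence analytic at x = 0.
p(0) = 3,  q(0) = 0.
Indicial equation: r(r-1) + p(0) r + q(0) = 0, i.e. r^2 + (p(0) - 1) r + q(0) = 0, i.e. r^2 + 2 r = 0.
Discriminant: (2)^2 - 4(0) = 4, so r = (-2 ± 2)/2.
Solving: r_1 = 0, r_2 = -2.

indicial: r^2 + 2 r = 0; roots r_1 = 0, r_2 = -2


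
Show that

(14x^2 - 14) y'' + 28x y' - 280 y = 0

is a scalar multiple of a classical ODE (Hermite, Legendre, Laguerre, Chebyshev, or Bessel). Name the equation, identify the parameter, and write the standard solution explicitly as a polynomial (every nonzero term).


All three coefficients share the factor -14; dividing through by -14 gives  (1 - x^2) y'' - 2x y' + 20 y = 0.
This matches the Legendre equation (1 - x^2) y'' - 2x y' + n(n+1) y = 0 (note the -2x y' term) with n(n+1) = 20, so n = 4; the polynomial solution is P_4(x).
With y = sum_k a_k x^k, matching x^k gives (k+2)(k+1) a_{k+2} = [k(k+1) - n(n+1)] a_k = (k - 4)(k + 5) a_k. The right side vanishes at k = 4, so the series with the parity of 4 terminates at degree 4.
Standard normalization (P_n(1) = 1): leading coefficient (2n)!/(2^n (n!)^2) = 40320/(16*576) = 35/8, so a_4 = 35/8. Work downward with a_k = (k+1)(k+2) a_{k+2} / ((k - 4)(k + 5)):
  a_2 = (3)(4)(35/8) / ((2 - 4)(2 + 5)) = (105/2)/(-14) = -15/4
  a_0 = (1)(2)(-15/4) / ((0 - 4)(0 + 5)) = (-15/2)/(-20) = 3/8
Hence P_4(x) = 35 x^4/8 - 15 x^2/4 + 3/8.

P_4(x); series = 35 x^4/8 - 15 x^2/4 + 3/8


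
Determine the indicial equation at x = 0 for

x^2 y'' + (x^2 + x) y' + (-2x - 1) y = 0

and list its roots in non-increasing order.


Divide by x^2 to reach normal form y'' + P_1(x) y' + P_2(x) y = 0 with P_1(x) = 1 + 1/x and P_2(x) = -2/x - 1/x^2.
x = 0 is a singular point because the y'-coefficient 1 + 1/x has a pole at x = 0 and the y-coefficient -2/x - 1/x^2 has a pole at x = 0.
It is a regular singular point because x P_1(x) = p(x) = x + 1 and x^2 P_2(x) = q(x) = -2x - 1 are polynomials, hence analytic at x = 0.
p(0) = 1,  q(0) = -1.
Indicial equation: r(r-1) + p(0) r + q(0) = 0, i.e. r^2 + (p(0) - 1) r + q(0) = 0, i.e. r^2 - 1 = 0.
Discriminant: (0)^2 - 4(-1) = 4, so r = (0 ± 2)/2.
Solving: r_1 = 1, r_2 = -1.

indicial: r^2 - 1 = 0; roots r_1 = 1, r_2 = -1


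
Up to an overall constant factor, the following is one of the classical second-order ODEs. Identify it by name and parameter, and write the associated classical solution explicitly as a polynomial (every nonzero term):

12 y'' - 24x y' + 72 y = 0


All three coefficients share the factor 12; dividing through by 12 gives  y'' - 2x y' + 6 y = 0.
This matches the Hermite equation y'' - 2x y' + 2n y = 0 with 2n = 6, so n = 3; the polynomial solution is H_3(x).
With y = sum_k a_k x^k, matching x^k gives (k+2)(k+1) a_{k+2} = 2(k - n) a_k = 2(k - 3) a_k. The right side vanishes at k = 3, so the series with the parity of 3 terminates at degree 3.
Standard normalization: leading coefficient of H_n is 2^n, so a_3 = 2^3 = 8. Work downward with a_k = (k+1)(k+2) a_{k+2} / (2(k - n)):
  a_1 = (2)(3)(8) / (2(1 - 3)) = 48/(-4) = -12
Hence H_3(x) = 8 x^3 - 12 x.

H_3(x); series = 8 x^3 - 12 x


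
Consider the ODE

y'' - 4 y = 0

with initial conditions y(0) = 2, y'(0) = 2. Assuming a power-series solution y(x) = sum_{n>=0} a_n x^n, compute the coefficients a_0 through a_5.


Ansatz: y(x) = sum_{n>=0} a_n x^n, so y'(x) = sum_{n>=1} n a_n x^(n-1) and y''(x) = sum_{n>=2} n(n-1) a_n x^(n-2).
Substitute into P(x) y'' + Q(x) y' + R(x) y = 0 with P(x) = 1, Q(x) = 0, R(x) = -4, and match powers of x.
Initial conditions: a_0 = 2, a_1 = 2.
Setting the coefficient of each power of x to zero and solving order by order (substituting the coefficients already found):
  x^0: 2 a_2 - 4 a_0 = 0  ->  2 a_2 = 4 a_0 = 8  ->  a_2 = 4
  x^1: 6 a_3 - 4 a_1 = 0  ->  6 a_3 = 4 a_1 = 8  ->  a_3 = 4/3
  x^2: 12 a_4 - 4 a_2 = 0  ->  12 a_4 = 4 a_2 = 16  ->  a_4 = 4/3
  x^3: 20 a_5 - 4 a_3 = 0  ->  20 a_5 = 4 a_3 = 16/3  ->  a_5 = 4/15
Truncated series: y(x) = 2 + 2 x + 4 x^2 + (4/3) x^3 + (4/3) x^4 + (4/15) x^5 + O(x^6).

a_0 = 2; a_1 = 2; a_2 = 4; a_3 = 4/3; a_4 = 4/3; a_5 = 4/15


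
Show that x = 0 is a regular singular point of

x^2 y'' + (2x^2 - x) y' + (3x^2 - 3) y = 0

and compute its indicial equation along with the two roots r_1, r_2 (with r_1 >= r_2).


Divide by x^2 to reach normal form y'' + P_1(x) y' + P_2(x) y = 0 with P_1(x) = 2 - 1/x and P_2(x) = 3 - 3/x^2.
x = 0 is a singular point because the y'-coefficient 2 - 1/x has a pole at x = 0 and the y-coefficient 3 - 3/x^2 has a pole at x = 0.
It is a regular singular point because x P_1(x) = p(x) = 2x - 1 and x^2 P_2(x) = q(x) = 3x^2 - 3 are polynomials, hence analytic at x = 0.
p(0) = -1,  q(0) = -3.
Indicial equation: r(r-1) + p(0) r + q(0) = 0, i.e. r^2 + (p(0) - 1) r + q(0) = 0, i.e. r^2 - 2 r - 3 = 0.
Discriminant: (-2)^2 - 4(-3) = 16, so r = (2 ± 4)/2.
Solving: r_1 = 3, r_2 = -1.

indicial: r^2 - 2 r - 3 = 0; roots r_1 = 3, r_2 = -1


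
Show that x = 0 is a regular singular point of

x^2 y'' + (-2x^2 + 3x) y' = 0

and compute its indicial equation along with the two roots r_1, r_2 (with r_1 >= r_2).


Divide by x^2 to reach normal form y'' + P_1(x) y' + P_2(x) y = 0 with P_1(x) = -2 + 3/x and P_2(x) = 0.
x = 0 is a singular point because the y'-coefficient -2 + 3/x has a pole at x = 0.
It is a regular singular point because x P_1(x) = p(x) = 3 - 2x and x^2 P_2(x) = q(x) = 0 are polynomials, hence analytic at x = 0.
p(0) = 3,  q(0) = 0.
Indicial equation: r(r-1) + p(0) r + q(0) = 0, i.e. r^2 + (p(0) - 1) r + q(0) = 0, i.e. r^2 + 2 r = 0.
Discriminant: (2)^2 - 4(0) = 4, so r = (-2 ± 2)/2.
Solving: r_1 = 0, r_2 = -2.

indicial: r^2 + 2 r = 0; roots r_1 = 0, r_2 = -2


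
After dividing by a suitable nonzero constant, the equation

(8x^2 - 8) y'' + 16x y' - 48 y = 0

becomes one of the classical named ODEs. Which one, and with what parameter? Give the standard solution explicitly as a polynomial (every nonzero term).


All three coefficients share the factor -8; dividing through by -8 gives  (1 - x^2) y'' - 2x y' + 6 y = 0.
This matches the Legendre equation (1 - x^2) y'' - 2x y' + n(n+1) y = 0 (note the -2x y' term) with n(n+1) = 6, so n = 2; the polynomial solution is P_2(x).
With y = sum_k a_k x^k, matching x^k gives (k+2)(k+1) a_{k+2} = [k(k+1) - n(n+1)] a_k = (k - 2)(k + 3) a_k. The right side vanishes at k = 2, so the series with the parity of 2 terminates at degree 2.
Standard normalization (P_n(1) = 1): leading coefficient (2n)!/(2^n (n!)^2) = 24/(4*4) = 3/2, so a_2 = 3/2. Work downward with a_k = (k+1)(k+2) a_{k+2} / ((k - 2)(k + 3)):
  a_0 = (1)(2)(3/2) / ((0 - 2)(0 + 3)) = 3/(-6) = -1/2
Hence P_2(x) = 3 x^2/2 - 1/2.

P_2(x); series = 3 x^2/2 - 1/2


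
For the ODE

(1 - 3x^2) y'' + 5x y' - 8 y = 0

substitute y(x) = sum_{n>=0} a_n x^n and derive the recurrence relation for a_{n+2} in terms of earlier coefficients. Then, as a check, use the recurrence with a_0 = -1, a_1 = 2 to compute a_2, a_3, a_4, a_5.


Substitute y = sum_n a_n x^n.
(1 - 3 x^2) y'' contributes (n+2)(n+1) a_{n+2} - 3 n(n-1) a_n at x^n.
5 x y'(x) contributes 5 n a_n at x^n.
-8 y(x) contributes -8 a_n at x^n.
Matching x^n: (n+2)(n+1) a_{n+2} + (-3 n(n-1) + 5 n - 8) a_n = 0.
Thus a_{n+2} = (3 n(n-1) - 5 n + 8) / ((n+1)(n+2)) * a_n.

Check with a_0 = -1, a_1 = 2 (apply the recurrence for n = 0, 1, 2, 3): a_0 = -1, a_1 = 2, a_2 = -4, a_3 = 1, a_4 = -4/3, a_5 = 11/20.

a_(n+2) = (3 n(n-1) - 5 n + 8) / ((n+1)(n+2)) * a_n; check: a_0 = -1, a_1 = 2, a_2 = -4, a_3 = 1, a_4 = -4/3, a_5 = 11/20


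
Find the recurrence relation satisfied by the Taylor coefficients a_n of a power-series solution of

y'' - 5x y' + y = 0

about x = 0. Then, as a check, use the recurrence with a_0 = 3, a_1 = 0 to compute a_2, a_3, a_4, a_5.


Substitute y = sum_n a_n x^n.
y''(x) has coefficient (n+2)(n+1) a_{n+2} at x^n;
-5 x y'(x) has coefficient -5 n a_n at x^n (shift);
y(x) has coefficient 1 a_n at x^n.
Matching x^n: (n+2)(n+1) a_{n+2} + (-5n + 1) a_n = 0.
Thus a_{n+2} = (5n - 1) / ((n+1)(n+2)) * a_n.

Check with a_0 = 3, a_1 = 0 (apply the recurrence for n = 0, 1, 2, 3): a_0 = 3, a_1 = 0, a_2 = -3/2, a_3 = 0, a_4 = -9/8, a_5 = 0.

a_(n+2) = (5n - 1) / ((n+1)(n+2)) * a_n; check: a_0 = 3, a_1 = 0, a_2 = -3/2, a_3 = 0, a_4 = -9/8, a_5 = 0


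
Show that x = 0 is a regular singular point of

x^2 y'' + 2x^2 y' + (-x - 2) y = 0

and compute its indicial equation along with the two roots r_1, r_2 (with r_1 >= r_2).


Divide by x^2 to reach normal form y'' + P_1(x) y' + P_2(x) y = 0 with P_1(x) = 2 and P_2(x) = -1/x - 2/x^2.
x = 0 is a singular point because the y-coefficient -1/x - 2/x^2 has a pole at x = 0.
It is a regular singular point because x P_1(x) = p(x) = 2x and x^2 P_2(x) = q(x) = -x - 2 are polynomials, hence analytic at x = 0.
p(0) = 0,  q(0) = -2.
Indicial equation: r(r-1) + p(0) r + q(0) = 0, i.e. r^2 + (p(0) - 1) r + q(0) = 0, i.e. r^2 - 1 r - 2 = 0.
Discriminant: (-1)^2 - 4(-2) = 9, so r = (1 ± 3)/2.
Solving: r_1 = 2, r_2 = -1.

indicial: r^2 - 1 r - 2 = 0; roots r_1 = 2, r_2 = -1


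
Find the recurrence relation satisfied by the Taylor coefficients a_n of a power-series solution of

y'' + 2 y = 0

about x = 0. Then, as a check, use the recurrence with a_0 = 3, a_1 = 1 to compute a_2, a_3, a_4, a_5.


Substitute y = sum_n a_n x^n into y'' + (const) y = 0.
y''(x) = sum_{n>=0} (n+2)(n+1) a_{n+2} x^n.
The ODE becomes sum_n [(n+2)(n+1) a_{n+2} + 2 a_n] x^n = 0.
Setting each coefficient to zero gives the recurrence:
  (n+2)(n+1) a_{n+2} + 2 a_n = 0,
  a_{n+2} = -2 / ((n+1)(n+2)) a_n.

Check with a_0 = 3, a_1 = 1 (apply the recurrence for n = 0, 1, 2, 3): a_0 = 3, a_1 = 1, a_2 = -3, a_3 = -1/3, a_4 = 1/2, a_5 = 1/30.

a_{n+2} = -2/((n+1)(n+2)) * a_n; check: a_0 = 3, a_1 = 1, a_2 = -3, a_3 = -1/3, a_4 = 1/2, a_5 = 1/30


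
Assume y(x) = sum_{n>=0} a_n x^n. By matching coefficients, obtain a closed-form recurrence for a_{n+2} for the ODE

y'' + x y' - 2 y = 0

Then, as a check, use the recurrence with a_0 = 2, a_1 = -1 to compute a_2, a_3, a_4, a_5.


Substitute y = sum_n a_n x^n.
y''(x) has coefficient (n+2)(n+1) a_{n+2} at x^n;
x y'(x) has coefficient n a_n at x^n (shift);
-2 y(x) has coefficient -2 a_n at x^n.
Matching x^n: (n+2)(n+1) a_{n+2} + (n - 2) a_n = 0.
Thus a_{n+2} = (-n + 2) / ((n+1)(n+2)) * a_n.

Check with a_0 = 2, a_1 = -1 (apply the recurrence for n = 0, 1, 2, 3): a_0 = 2, a_1 = -1, a_2 = 2, a_3 = -1/6, a_4 = 0, a_5 = 1/120.

a_(n+2) = (-n + 2) / ((n+1)(n+2)) * a_n; check: a_0 = 2, a_1 = -1, a_2 = 2, a_3 = -1/6, a_4 = 0, a_5 = 1/120


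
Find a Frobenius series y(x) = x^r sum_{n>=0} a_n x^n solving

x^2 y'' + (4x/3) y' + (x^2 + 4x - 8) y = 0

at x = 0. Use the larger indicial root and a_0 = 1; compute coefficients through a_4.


Write in Frobenius form y'' + (p(x)/x) y' + (q(x)/x^2) y = 0:
  p(x) = 4/3,  q(x) = x^2 + 4x - 8.
Indicial equation: r(r-1) + (4/3) r + (-8) = 0 -> roots r_1 = 8/3, r_2 = -3.
Take r = r_1 = 8/3. Let y(x) = x^r sum_{n>=0} a_n x^n with a_0 = 1.
Substitute y = x^r sum a_n x^n and match x^{r+n}. The recurrence is
  D(n) a_n + 4 a_{n-1} + 1 a_{n-2} = 0,  where D(n) = (r+n)(r+n-1) + (4/3)(r+n) + (-8).
  a_n = [-4 a_{n-1} - 1 a_{n-2}] / D(n).
Since the indicial polynomial factors as (r - r_1)(r - r_2), D(n) = (r_1 + n - r_1)(r_1 + n - r_2) = n(n + 17/3).
Evaluating step by step (a_0 = 1):
  n = 1: D(1) = 1(1 + 17/3) = 20/3; numerator = -4(1) = -4; a_1 = (-4)/(20/3) = -3/5
  n = 2: D(2) = 2(2 + 17/3) = 46/3; numerator = -4(-3/5) - 1(1) = 7/5; a_2 = (7/5)/(46/3) = 21/230
  n = 3: D(3) = 3(3 + 17/3) = 26; numerator = -4(21/230) - 1(-3/5) = 27/115; a_3 = (27/115)/(26) = 27/2990
  n = 4: D(4) = 4(4 + 17/3) = 116/3; numerator = -4(27/2990) - 1(21/230) = -381/2990; a_4 = (-381/2990)/(116/3) = -1143/346840

r = 8/3; a_0 = 1; a_1 = -3/5; a_2 = 21/230; a_3 = 27/2990; a_4 = -1143/346840


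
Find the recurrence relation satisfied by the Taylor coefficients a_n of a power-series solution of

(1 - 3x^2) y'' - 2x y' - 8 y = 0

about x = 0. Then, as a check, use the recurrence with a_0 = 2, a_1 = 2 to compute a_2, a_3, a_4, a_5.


Substitute y = sum_n a_n x^n.
(1 - 3 x^2) y'' contributes (n+2)(n+1) a_{n+2} - 3 n(n-1) a_n at x^n.
-2 x y'(x) contributes -2 n a_n at x^n.
-8 y(x) contributes -8 a_n at x^n.
Matching x^n: (n+2)(n+1) a_{n+2} + (-3 n(n-1) - 2 n - 8) a_n = 0.
Thus a_{n+2} = (3 n(n-1) + 2 n + 8) / ((n+1)(n+2)) * a_n.

Check with a_0 = 2, a_1 = 2 (apply the recurrence for n = 0, 1, 2, 3): a_0 = 2, a_1 = 2, a_2 = 8, a_3 = 10/3, a_4 = 12, a_5 = 16/3.

a_(n+2) = (3 n(n-1) + 2 n + 8) / ((n+1)(n+2)) * a_n; check: a_0 = 2, a_1 = 2, a_2 = 8, a_3 = 10/3, a_4 = 12, a_5 = 16/3


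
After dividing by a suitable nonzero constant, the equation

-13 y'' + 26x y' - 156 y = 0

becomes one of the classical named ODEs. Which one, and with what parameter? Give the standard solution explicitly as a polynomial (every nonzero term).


All three coefficients share the factor -13; dividing through by -13 gives  y'' - 2x y' + 12 y = 0.
This matches the Hermite equation y'' - 2x y' + 2n y = 0 with 2n = 12, so n = 6; the polynomial solution is H_6(x).
With y = sum_k a_k x^k, matching x^k gives (k+2)(k+1) a_{k+2} = 2(k - n) a_k = 2(k - 6) a_k. The right side vanishes at k = 6, so the series with the parity of 6 terminates at degree 6.
Standard normalization: leading coefficient of H_n is 2^n, so a_6 = 2^6 = 64. Work downward with a_k = (k+1)(k+2) a_{k+2} / (2(k - n)):
  a_4 = (5)(6)(64) / (2(4 - 6)) = 1920/(-4) = -480
  a_2 = (3)(4)(-480) / (2(2 - 6)) = -5760/(-8) = 720
  a_0 = (1)(2)(720) / (2(0 - 6)) = 1440/(-12) = -120
Hence H_6(x) = 64 x^6 - 480 x^4 + 720 x^2 - 120.

H_6(x); series = 64 x^6 - 480 x^4 + 720 x^2 - 120


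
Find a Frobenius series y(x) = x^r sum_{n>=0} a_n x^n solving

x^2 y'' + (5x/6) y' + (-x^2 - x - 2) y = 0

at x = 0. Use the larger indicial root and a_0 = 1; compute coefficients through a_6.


Write in Frobenius form y'' + (p(x)/x) y' + (q(x)/x^2) y = 0:
  p(x) = 5/6,  q(x) = -x^2 - x - 2.
Indicial equation: r(r-1) + (5/6) r + (-2) = 0 -> roots r_1 = 3/2, r_2 = -4/3.
Take r = r_1 = 3/2. Let y(x) = x^r sum_{n>=0} a_n x^n with a_0 = 1.
Substitute y = x^r sum a_n x^n and match x^{r+n}. The recurrence is
  D(n) a_n - 1 a_{n-1} - 1 a_{n-2} = 0,  where D(n) = (r+n)(r+n-1) + (5/6)(r+n) + (-2).
  a_n = [1 a_{n-1} + 1 a_{n-2}] / D(n).
Since the indicial polynomial factors as (r - r_1)(r - r_2), D(n) = (r_1 + n - r_1)(r_1 + n - r_2) = n(n + 17/6).
Evaluating step by step (a_0 = 1):
  n = 1: D(1) = 1(1 + 17/6) = 23/6; numerator = 1(1) = 1; a_1 = (1)/(23/6) = 6/23
  n = 2: D(2) = 2(2 + 17/6) = 29/3; numerator = 1(6/23) + 1(1) = 29/23; a_2 = (29/23)/(29/3) = 3/23
  n = 3: D(3) = 3(3 + 17/6) = 35/2; numerator = 1(3/23) + 1(6/23) = 9/23; a_3 = (9/23)/(35/2) = 18/805
  n = 4: D(4) = 4(4 + 17/6) = 82/3; numerator = 1(18/805) + 1(3/23) = 123/805; a_4 = (123/805)/(82/3) = 9/1610
  n = 5: D(5) = 5(5 + 17/6) = 235/6; numerator = 1(9/1610) + 1(18/805) = 9/322; a_5 = (9/322)/(235/6) = 27/37835
  n = 6: D(6) = 6(6 + 17/6) = 53; numerator = 1(27/37835) + 1(9/1610) = 477/75670; a_6 = (477/75670)/(53) = 9/75670

r = 3/2; a_0 = 1; a_1 = 6/23; a_2 = 3/23; a_3 = 18/805; a_4 = 9/1610; a_5 = 27/37835; a_6 = 9/75670


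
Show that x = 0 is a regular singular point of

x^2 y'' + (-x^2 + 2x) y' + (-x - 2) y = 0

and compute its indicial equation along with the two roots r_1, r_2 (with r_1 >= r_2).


Divide by x^2 to reach normal form y'' + P_1(x) y' + P_2(x) y = 0 with P_1(x) = -1 + 2/x and P_2(x) = -1/x - 2/x^2.
x = 0 is a singular point because the y'-coefficient -1 + 2/x has a pole at x = 0 and the y-coefficient -1/x - 2/x^2 has a pole at x = 0.
It is a regular singular point because x P_1(x) = p(x) = 2 - x and x^2 P_2(x) = q(x) = -x - 2 are polynomials, hence analytic at x = 0.
p(0) = 2,  q(0) = -2.
Indicial equation: r(r-1) + p(0) r + q(0) = 0, i.e. r^2 + (p(0) - 1) r + q(0) = 0, i.e. r^2 + 1 r - 2 = 0.
Discriminant: (1)^2 - 4(-2) = 9, so r = (-1 ± 3)/2.
Solving: r_1 = 1, r_2 = -2.

indicial: r^2 + 1 r - 2 = 0; roots r_1 = 1, r_2 = -2


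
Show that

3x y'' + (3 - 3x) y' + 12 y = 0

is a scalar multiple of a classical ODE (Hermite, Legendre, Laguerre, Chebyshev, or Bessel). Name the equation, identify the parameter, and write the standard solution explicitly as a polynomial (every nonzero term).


All three coefficients share the factor 3; dividing through by 3 gives  x y'' + (1 - x) y' + 4 y = 0.
This matches the Laguerre equation x y'' + (1 - x) y' + n y = 0 with n = 4; the polynomial solution is L_4(x).
With y = sum_k a_k x^k, matching x^k gives (k+1)k a_{k+1} + (k+1) a_{k+1} - k a_k + n a_k = 0, i.e. (k+1)^2 a_{k+1} = (k - n) a_k = (k - 4) a_k. The right side vanishes at k = 4, so the series terminates at degree 4.
Standard normalization L_n(0) = 1 gives a_0 = 1. Work upward with a_{k+1} = (k - 4) a_k / (k+1)^2:
  a_1 = (0 - 4)(1) / 1^2 = -4/1 = -4
  a_2 = (1 - 4)(-4) / 2^2 = 12/4 = 3
  a_3 = (2 - 4)(3) / 3^2 = -6/9 = -2/3
  a_4 = (3 - 4)(-2/3) / 4^2 = (2/3)/16 = 1/24
Hence L_4(x) = x^4/24 - 2 x^3/3 + 3 x^2 - 4 x + 1.

L_4(x); series = x^4/24 - 2 x^3/3 + 3 x^2 - 4 x + 1


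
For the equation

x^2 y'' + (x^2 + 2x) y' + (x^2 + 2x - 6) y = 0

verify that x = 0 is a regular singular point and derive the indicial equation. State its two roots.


Divide by x^2 to reach normal form y'' + P_1(x) y' + P_2(x) y = 0 with P_1(x) = 1 + 2/x and P_2(x) = 1 + 2/x - 6/x^2.
x = 0 is a singular point because the y'-coefficient 1 + 2/x has a pole at x = 0 and the y-coefficient 1 + 2/x - 6/x^2 has a pole at x = 0.
It is a regular singular point because x P_1(x) = p(x) = x + 2 and x^2 P_2(x) = q(x) = x^2 + 2x - 6 are polynomials, hence analytic at x = 0.
p(0) = 2,  q(0) = -6.
Indicial equation: r(r-1) + p(0) r + q(0) = 0, i.e. r^2 + (p(0) - 1) r + q(0) = 0, i.e. r^2 + 1 r - 6 = 0.
Discriminant: (1)^2 - 4(-6) = 25, so r = (-1 ± 5)/2.
Solving: r_1 = 2, r_2 = -3.

indicial: r^2 + 1 r - 6 = 0; roots r_1 = 2, r_2 = -3


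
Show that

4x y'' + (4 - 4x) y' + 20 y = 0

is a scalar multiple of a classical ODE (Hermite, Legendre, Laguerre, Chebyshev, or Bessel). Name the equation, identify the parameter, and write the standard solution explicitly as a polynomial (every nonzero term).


All three coefficients share the factor 4; dividing through by 4 gives  x y'' + (1 - x) y' + 5 y = 0.
This matches the Laguerre equation x y'' + (1 - x) y' + n y = 0 with n = 5; the polynomial solution is L_5(x).
With y = sum_k a_k x^k, matching x^k gives (k+1)k a_{k+1} + (k+1) a_{k+1} - k a_k + n a_k = 0, i.e. (k+1)^2 a_{k+1} = (k - n) a_k = (k - 5) a_k. The right side vanishes at k = 5, so the series terminates at degree 5.
Standard normalization L_n(0) = 1 gives a_0 = 1. Work upward with a_{k+1} = (k - 5) a_k / (k+1)^2:
  a_1 = (0 - 5)(1) / 1^2 = -5/1 = -5
  a_2 = (1 - 5)(-5) / 2^2 = 20/4 = 5
  a_3 = (2 - 5)(5) / 3^2 = -15/9 = -5/3
  a_4 = (3 - 5)(-5/3) / 4^2 = (10/3)/16 = 5/24
  a_5 = (4 - 5)(5/24) / 5^2 = (-5/24)/25 = -1/120
Hence L_5(x) = -x^5/120 + 5 x^4/24 - 5 x^3/3 + 5 x^2 - 5 x + 1.

L_5(x); series = -x^5/120 + 5 x^4/24 - 5 x^3/3 + 5 x^2 - 5 x + 1


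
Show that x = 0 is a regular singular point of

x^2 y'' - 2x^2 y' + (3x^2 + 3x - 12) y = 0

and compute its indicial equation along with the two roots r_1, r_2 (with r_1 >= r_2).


Divide by x^2 to reach normal form y'' + P_1(x) y' + P_2(x) y = 0 with P_1(x) = -2 and P_2(x) = 3 + 3/x - 12/x^2.
x = 0 is a singular point because the y-coefficient 3 + 3/x - 12/x^2 has a pole at x = 0.
It is a regular singular point because x P_1(x) = p(x) = -2x and x^2 P_2(x) = q(x) = 3x^2 + 3x - 12 are polynomials, hence analytic at x = 0.
p(0) = 0,  q(0) = -12.
Indicial equation: r(r-1) + p(0) r + q(0) = 0, i.e. r^2 + (p(0) - 1) r + q(0) = 0, i.e. r^2 - 1 r - 12 = 0.
Discriminant: (-1)^2 - 4(-12) = 49, so r = (1 ± 7)/2.
Solving: r_1 = 4, r_2 = -3.

indicial: r^2 - 1 r - 12 = 0; roots r_1 = 4, r_2 = -3


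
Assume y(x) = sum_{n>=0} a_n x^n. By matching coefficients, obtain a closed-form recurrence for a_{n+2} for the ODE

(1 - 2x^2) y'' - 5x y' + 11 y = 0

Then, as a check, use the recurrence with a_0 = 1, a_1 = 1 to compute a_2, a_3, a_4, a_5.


Substitute y = sum_n a_n x^n.
(1 - 2 x^2) y'' contributes (n+2)(n+1) a_{n+2} - 2 n(n-1) a_n at x^n.
-5 x y'(x) contributes -5 n a_n at x^n.
11 y(x) contributes 11 a_n at x^n.
Matching x^n: (n+2)(n+1) a_{n+2} + (-2 n(n-1) - 5 n + 11) a_n = 0.
Thus a_{n+2} = (2 n(n-1) + 5 n - 11) / ((n+1)(n+2)) * a_n.

Check with a_0 = 1, a_1 = 1 (apply the recurrence for n = 0, 1, 2, 3): a_0 = 1, a_1 = 1, a_2 = -11/2, a_3 = -1, a_4 = -11/8, a_5 = -4/5.

a_(n+2) = (2 n(n-1) + 5 n - 11) / ((n+1)(n+2)) * a_n; check: a_0 = 1, a_1 = 1, a_2 = -11/2, a_3 = -1, a_4 = -11/8, a_5 = -4/5
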